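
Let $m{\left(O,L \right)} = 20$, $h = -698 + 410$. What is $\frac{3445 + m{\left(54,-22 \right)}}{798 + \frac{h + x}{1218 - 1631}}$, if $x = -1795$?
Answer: $\frac{1431045}{331657} \approx 4.3148$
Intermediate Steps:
$h = -288$
$\frac{3445 + m{\left(54,-22 \right)}}{798 + \frac{h + x}{1218 - 1631}} = \frac{3445 + 20}{798 + \frac{-288 - 1795}{1218 - 1631}} = \frac{3465}{798 - \frac{2083}{-413}} = \frac{3465}{798 - - \frac{2083}{413}} = \frac{3465}{798 + \frac{2083}{413}} = \frac{3465}{\frac{331657}{413}} = 3465 \cdot \frac{413}{331657} = \frac{1431045}{331657}$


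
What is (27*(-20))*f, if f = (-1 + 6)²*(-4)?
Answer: 54000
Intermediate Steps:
f = -100 (f = 5²*(-4) = 25*(-4) = -100)
(27*(-20))*f = (27*(-20))*(-100) = -540*(-100) = 54000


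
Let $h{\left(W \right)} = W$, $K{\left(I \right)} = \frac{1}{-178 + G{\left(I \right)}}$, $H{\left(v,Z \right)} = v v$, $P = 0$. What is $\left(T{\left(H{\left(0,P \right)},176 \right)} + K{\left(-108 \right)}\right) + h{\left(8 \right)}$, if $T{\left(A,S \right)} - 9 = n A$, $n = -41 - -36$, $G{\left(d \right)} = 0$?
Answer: $\frac{3025}{178} \approx 16.994$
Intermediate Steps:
$H{\left(v,Z \right)} = v^{2}$
$K{\left(I \right)} = - \frac{1}{178}$ ($K{\left(I \right)} = \frac{1}{-178 + 0} = \frac{1}{-178} = - \frac{1}{178}$)
$n = -5$ ($n = -41 + 36 = -5$)
$T{\left(A,S \right)} = 9 - 5 A$
$\left(T{\left(H{\left(0,P \right)},176 \right)} + K{\left(-108 \right)}\right) + h{\left(8 \right)} = \left(\left(9 - 5 \cdot 0^{2}\right) - \frac{1}{178}\right) + 8 = \left(\left(9 - 0\right) - \frac{1}{178}\right) + 8 = \left(\left(9 + 0\right) - \frac{1}{178}\right) + 8 = \left(9 - \frac{1}{178}\right) + 8 = \frac{1601}{178} + 8 = \frac{3025}{178}$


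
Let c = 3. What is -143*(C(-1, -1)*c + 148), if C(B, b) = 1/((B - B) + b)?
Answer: -20735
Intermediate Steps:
C(B, b) = 1/b (C(B, b) = 1/(0 + b) = 1/b)
-143*(C(-1, -1)*c + 148) = -143*(3/(-1) + 148) = -143*(-1*3 + 148) = -143*(-3 + 148) = -143*145 = -20735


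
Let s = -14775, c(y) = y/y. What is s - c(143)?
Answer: -14776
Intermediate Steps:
c(y) = 1
s - c(143) = -14775 - 1*1 = -14775 - 1 = -14776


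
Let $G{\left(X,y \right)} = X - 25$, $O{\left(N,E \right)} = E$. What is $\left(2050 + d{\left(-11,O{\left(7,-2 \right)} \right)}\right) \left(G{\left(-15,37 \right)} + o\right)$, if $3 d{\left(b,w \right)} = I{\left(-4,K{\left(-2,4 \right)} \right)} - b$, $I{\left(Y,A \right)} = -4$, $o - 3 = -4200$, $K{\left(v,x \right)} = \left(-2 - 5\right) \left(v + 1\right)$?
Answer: $- \frac{26087209}{3} \approx -8.6957 \cdot 10^{6}$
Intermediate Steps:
$K{\left(v,x \right)} = -7 - 7 v$ ($K{\left(v,x \right)} = - 7 \left(1 + v\right) = -7 - 7 v$)
$o = -4197$ ($o = 3 - 4200 = -4197$)
$G{\left(X,y \right)} = -25 + X$ ($G{\left(X,y \right)} = X - 25 = -25 + X$)
$d{\left(b,w \right)} = - \frac{4}{3} - \frac{b}{3}$ ($d{\left(b,w \right)} = \frac{-4 - b}{3} = - \frac{4}{3} - \frac{b}{3}$)
$\left(2050 + d{\left(-11,O{\left(7,-2 \right)} \right)}\right) \left(G{\left(-15,37 \right)} + o\right) = \left(2050 - - \frac{7}{3}\right) \left(\left(-25 - 15\right) - 4197\right) = \left(2050 + \left(- \frac{4}{3} + \frac{11}{3}\right)\right) \left(-40 - 4197\right) = \left(2050 + \frac{7}{3}\right) \left(-4237\right) = \frac{6157}{3} \left(-4237\right) = - \frac{26087209}{3}$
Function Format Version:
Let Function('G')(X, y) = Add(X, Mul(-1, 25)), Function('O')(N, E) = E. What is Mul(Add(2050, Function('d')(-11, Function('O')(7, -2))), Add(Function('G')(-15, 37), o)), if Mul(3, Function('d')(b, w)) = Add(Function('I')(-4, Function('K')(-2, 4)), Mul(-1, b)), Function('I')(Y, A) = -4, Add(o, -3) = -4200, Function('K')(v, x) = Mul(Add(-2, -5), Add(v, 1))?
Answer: Rational(-26087209, 3) ≈ -8.6957e+6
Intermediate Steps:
Function('K')(v, x) = Add(-7, Mul(-7, v)) (Function('K')(v, x) = Mul(-7, Add(1, v)) = Add(-7, Mul(-7, v)))
o = -4197 (o = Add(3, -4200) = -4197)
Function('G')(X, y) = Add(-25, X) (Function('G')(X, y) = Add(X, -25) = Add(-25, X))
Function('d')(b, w) = Add(Rational(-4, 3), Mul(Rational(-1, 3), b)) (Function('d')(b, w) = Mul(Rational(1, 3), Add(-4, Mul(-1, b))) = Add(Rational(-4, 3), Mul(Rational(-1, 3), b)))
Mul(Add(2050, Function('d')(-11, Function('O')(7, -2))), Add(Function('G')(-15, 37), o)) = Mul(Add(2050, Add(Rational(-4, 3), Mul(Rational(-1, 3), -11))), Add(Add(-25, -15), -4197)) = Mul(Add(2050, Add(Rational(-4, 3), Rational(11, 3))), Add(-40, -4197)) = Mul(Add(2050, Rational(7, 3)), -4237) = Mul(Rational(6157, 3), -4237) = Rational(-26087209, 3)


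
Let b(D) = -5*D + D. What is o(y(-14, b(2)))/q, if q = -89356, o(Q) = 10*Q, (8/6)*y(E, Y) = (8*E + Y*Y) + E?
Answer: 465/89356 ≈ 0.0052039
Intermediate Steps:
b(D) = -4*D
y(E, Y) = 3*Y²/4 + 27*E/4 (y(E, Y) = 3*((8*E + Y*Y) + E)/4 = 3*((8*E + Y²) + E)/4 = 3*((Y² + 8*E) + E)/4 = 3*(Y² + 9*E)/4 = 3*Y²/4 + 27*E/4)
o(y(-14, b(2)))/q = (10*(3*(-4*2)²/4 + (27/4)*(-14)))/(-89356) = (10*((¾)*(-8)² - 189/2))*(-1/89356) = (10*((¾)*64 - 189/2))*(-1/89356) = (10*(48 - 189/2))*(-1/89356) = (10*(-93/2))*(-1/89356) = -465*(-1/89356) = 465/89356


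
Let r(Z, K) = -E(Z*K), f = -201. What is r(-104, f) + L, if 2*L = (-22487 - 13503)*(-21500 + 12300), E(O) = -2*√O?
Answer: 165554000 + 4*√5226 ≈ 1.6555e+8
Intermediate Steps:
L = 165554000 (L = ((-22487 - 13503)*(-21500 + 12300))/2 = (-35990*(-9200))/2 = (½)*331108000 = 165554000)
r(Z, K) = 2*√(K*Z) (r(Z, K) = -(-2)*√(Z*K) = -(-2)*√(K*Z) = 2*√(K*Z))
r(-104, f) + L = 2*√(-201*(-104)) + 165554000 = 2*√20904 + 165554000 = 2*(2*√5226) + 165554000 = 4*√5226 + 165554000 = 165554000 + 4*√5226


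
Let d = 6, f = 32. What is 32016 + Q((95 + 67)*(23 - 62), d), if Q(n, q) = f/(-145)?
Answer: 4642288/145 ≈ 32016.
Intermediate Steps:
Q(n, q) = -32/145 (Q(n, q) = 32/(-145) = 32*(-1/145) = -32/145)
32016 + Q((95 + 67)*(23 - 62), d) = 32016 - 32/145 = 4642288/145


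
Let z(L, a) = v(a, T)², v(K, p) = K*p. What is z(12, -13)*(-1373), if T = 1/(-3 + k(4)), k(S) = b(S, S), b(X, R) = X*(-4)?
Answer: -232037/361 ≈ -642.76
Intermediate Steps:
b(X, R) = -4*X
k(S) = -4*S
T = -1/19 (T = 1/(-3 - 4*4) = 1/(-3 - 16) = 1/(-19) = -1/19 ≈ -0.052632)
z(L, a) = a²/361 (z(L, a) = (a*(-1/19))² = (-a/19)² = a²/361)
z(12, -13)*(-1373) = ((1/361)*(-13)²)*(-1373) = ((1/361)*169)*(-1373) = (169/361)*(-1373) = -232037/361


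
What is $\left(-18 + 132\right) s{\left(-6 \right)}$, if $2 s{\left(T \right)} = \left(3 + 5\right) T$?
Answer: $-2736$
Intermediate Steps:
$s{\left(T \right)} = 4 T$ ($s{\left(T \right)} = \frac{\left(3 + 5\right) T}{2} = \frac{8 T}{2} = 4 T$)
$\left(-18 + 132\right) s{\left(-6 \right)} = \left(-18 + 132\right) 4 \left(-6\right) = 114 \left(-24\right) = -2736$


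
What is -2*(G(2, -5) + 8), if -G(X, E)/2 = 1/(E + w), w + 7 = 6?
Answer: -50/3 ≈ -16.667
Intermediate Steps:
w = -1 (w = -7 + 6 = -1)
G(X, E) = -2/(-1 + E) (G(X, E) = -2/(E - 1) = -2/(-1 + E))
-2*(G(2, -5) + 8) = -2*(-2/(-1 - 5) + 8) = -2*(-2/(-6) + 8) = -2*(-2*(-⅙) + 8) = -2*(⅓ + 8) = -2*25/3 = -50/3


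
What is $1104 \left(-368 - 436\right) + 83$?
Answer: $-887533$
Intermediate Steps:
$1104 \left(-368 - 436\right) + 83 = 1104 \left(-804\right) + 83 = -887616 + 83 = -887533$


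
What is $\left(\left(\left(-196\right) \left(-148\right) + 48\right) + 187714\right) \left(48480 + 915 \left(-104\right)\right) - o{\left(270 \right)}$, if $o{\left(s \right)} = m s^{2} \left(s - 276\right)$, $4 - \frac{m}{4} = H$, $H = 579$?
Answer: $-11124843600$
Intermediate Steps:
$m = -2300$ ($m = 16 - 2316 = -2300$)
$o{\left(s \right)} = - 2300 s^{2} \left(-276 + s\right)$ ($o{\left(s \right)} = - 2300 s^{2} \left(s - 276\right) = - 2300 s^{2} \left(-276 + s\right)$)
$\left(\left(\left(-196\right) \left(-148\right) + 48\right) + 187714\right) \left(48480 + 915 \left(-104\right)\right) - o{\left(270 \right)} = \left(\left(\left(-196\right) \left(-148\right) + 48\right) + 187714\right) \left(48480 + 915 \left(-104\right)\right) - 2300 \cdot 270^{2} \left(276 - 270\right) = \left(\left(29008 + 48\right) + 187714\right) \left(48480 - 95160\right) - 2300 \cdot 72900 \left(276 - 270\right) = \left(29056 + 187714\right) \left(-46680\right) - 2300 \cdot 72900 \cdot 6 = 216770 \left(-46680\right) - 1006020000 = -10118823600 - 1006020000 = -11124843600$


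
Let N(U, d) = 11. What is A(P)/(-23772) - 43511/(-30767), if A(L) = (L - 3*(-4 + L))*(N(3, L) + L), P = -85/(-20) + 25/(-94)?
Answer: 6082023339481/4308393095776 ≈ 1.4117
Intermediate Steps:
P = 749/188 (P = -85*(-1/20) + 25*(-1/94) = 17/4 - 25/94 = 749/188 ≈ 3.9840)
A(L) = (11 + L)*(12 - 2*L) (A(L) = (L - 3*(-4 + L))*(11 + L) = (L + (12 - 3*L))*(11 + L) = (12 - 2*L)*(11 + L) = (11 + L)*(12 - 2*L))
A(P)/(-23772) - 43511/(-30767) = (132 - 10*749/188 - 2*(749/188)²)/(-23772) - 43511/(-30767) = (132 - 3745/94 - 2*561001/35344)*(-1/23772) - 43511*(-1/30767) = (132 - 3745/94 - 561001/17672)*(-1/23772) + 43511/30767 = (1067643/17672)*(-1/23772) + 43511/30767 = -355881/140032928 + 43511/30767 = 6082023339481/4308393095776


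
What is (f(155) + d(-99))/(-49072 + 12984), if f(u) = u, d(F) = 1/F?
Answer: -1918/446589 ≈ -0.0042948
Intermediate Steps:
(f(155) + d(-99))/(-49072 + 12984) = (155 + 1/(-99))/(-49072 + 12984) = (155 - 1/99)/(-36088) = (15344/99)*(-1/36088) = -1918/446589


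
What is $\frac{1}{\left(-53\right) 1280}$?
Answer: $- \frac{1}{67840} \approx -1.4741 \cdot 10^{-5}$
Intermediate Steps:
$\frac{1}{\left(-53\right) 1280} = \frac{1}{-67840} = - \frac{1}{67840}$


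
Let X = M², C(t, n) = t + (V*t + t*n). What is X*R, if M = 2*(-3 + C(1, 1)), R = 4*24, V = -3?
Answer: 6144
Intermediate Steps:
R = 96
C(t, n) = -2*t + n*t (C(t, n) = t + (-3*t + t*n) = t + (-3*t + n*t) = -2*t + n*t)
M = -8 (M = 2*(-3 + 1*(-2 + 1)) = 2*(-3 + 1*(-1)) = 2*(-3 - 1) = 2*(-4) = -8)
X = 64 (X = (-8)² = 64)
X*R = 64*96 = 6144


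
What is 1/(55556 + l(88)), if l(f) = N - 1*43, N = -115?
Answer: 1/55398 ≈ 1.8051e-5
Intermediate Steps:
l(f) = -158 (l(f) = -115 - 1*43 = -115 - 43 = -158)
1/(55556 + l(88)) = 1/(55556 - 158) = 1/55398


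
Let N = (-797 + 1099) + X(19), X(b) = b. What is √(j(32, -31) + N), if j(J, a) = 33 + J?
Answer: √386 ≈ 19.647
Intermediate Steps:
N = 321 (N = (-797 + 1099) + 19 = 302 + 19 = 321)
√(j(32, -31) + N) = √((33 + 32) + 321) = √(65 + 321) = √386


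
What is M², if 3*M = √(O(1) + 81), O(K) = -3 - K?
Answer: 77/9 ≈ 8.5556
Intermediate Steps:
M = √77/3 (M = √((-3 - 1*1) + 81)/3 = √((-3 - 1) + 81)/3 = √(-4 + 81)/3 = √77/3 ≈ 2.9250)
M² = (√77/3)² = 77/9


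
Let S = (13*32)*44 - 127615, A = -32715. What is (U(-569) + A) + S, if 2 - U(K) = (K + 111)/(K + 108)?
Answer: -65473522/461 ≈ -1.4203e+5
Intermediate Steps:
U(K) = 2 - (111 + K)/(108 + K) (U(K) = 2 - (K + 111)/(K + 108) = 2 - (111 + K)/(108 + K))
S = -109311 (S = 416*44 - 127615 = 18304 - 127615 = -109311)
(U(-569) + A) + S = ((105 - 569)/(108 - 569) - 32715) - 109311 = (-464/(-461) - 32715) - 109311 = (-1/461*(-464) - 32715) - 109311 = (464/461 - 32715) - 109311 = -15081151/461 - 109311 = -65473522/461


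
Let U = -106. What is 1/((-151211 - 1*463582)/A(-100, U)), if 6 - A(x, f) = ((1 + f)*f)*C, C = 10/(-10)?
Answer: -3712/204931 ≈ -0.018113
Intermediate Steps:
C = -1 (C = 10*(-1/10) = -1)
A(x, f) = 6 + f*(1 + f) (A(x, f) = 6 - (1 + f)*f*(-1) = 6 - f*(1 + f)*(-1) = 6 - (-1)*f*(1 + f) = 6 + f*(1 + f))
1/((-151211 - 1*463582)/A(-100, U)) = 1/((-151211 - 1*463582)/(6 - 106 + (-106)**2)) = 1/((-151211 - 463582)/(6 - 106 + 11236)) = 1/(-614793/11136) = 1/(-614793*1/11136) = 1/(-204931/3712) = -3712/204931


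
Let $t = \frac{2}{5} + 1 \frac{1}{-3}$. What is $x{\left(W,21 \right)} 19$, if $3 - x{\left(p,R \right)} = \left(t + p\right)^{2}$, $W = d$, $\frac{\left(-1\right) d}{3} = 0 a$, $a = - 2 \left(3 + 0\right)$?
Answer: $\frac{12806}{225} \approx 56.916$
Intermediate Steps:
$a = -6$ ($a = \left(-2\right) 3 = -6$)
$d = 0$ ($d = - 3 \cdot 0 \left(-6\right) = \left(-3\right) 0 = 0$)
$W = 0$
$t = \frac{1}{15}$ ($t = 2 \cdot \frac{1}{5} + 1 \left(- \frac{1}{3}\right) = \frac{2}{5} - \frac{1}{3} = \frac{1}{15} \approx 0.066667$)
$x{\left(p,R \right)} = 3 - \left(\frac{1}{15} + p\right)^{2}$
$x{\left(W,21 \right)} 19 = \left(3 - \frac{\left(1 + 15 \cdot 0\right)^{2}}{225}\right) 19 = \left(3 - \frac{\left(1 + 0\right)^{2}}{225}\right) 19 = \left(3 - \frac{1^{2}}{225}\right) 19 = \left(3 - \frac{1}{225}\right) 19 = \frac{674}{225} \cdot 19 = \frac{12806}{225}$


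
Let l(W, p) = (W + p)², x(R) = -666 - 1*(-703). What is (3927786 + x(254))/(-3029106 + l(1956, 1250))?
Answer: 3927823/7249330 ≈ 0.54182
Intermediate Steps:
x(R) = 37 (x(R) = -666 + 703 = 37)
(3927786 + x(254))/(-3029106 + l(1956, 1250)) = (3927786 + 37)/(-3029106 + (1956 + 1250)²) = 3927823/(-3029106 + 3206²) = 3927823/(-3029106 + 10278436) = 3927823/7249330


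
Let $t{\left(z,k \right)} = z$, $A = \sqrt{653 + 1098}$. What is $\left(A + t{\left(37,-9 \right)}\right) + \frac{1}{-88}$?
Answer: $\frac{3255}{88} + \sqrt{1751} \approx 78.834$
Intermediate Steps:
$A = \sqrt{1751} \approx 41.845$
$\left(A + t{\left(37,-9 \right)}\right) + \frac{1}{-88} = \left(\sqrt{1751} + 37\right) + \frac{1}{-88} = \left(37 + \sqrt{1751}\right) - \frac{1}{88} = \frac{3255}{88} + \sqrt{1751}$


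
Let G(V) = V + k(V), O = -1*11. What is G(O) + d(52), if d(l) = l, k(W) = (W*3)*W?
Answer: 404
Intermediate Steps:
O = -11
k(W) = 3*W² (k(W) = (3*W)*W = 3*W²)
G(V) = V + 3*V²
G(O) + d(52) = -11*(1 + 3*(-11)) + 52 = -11*(1 - 33) + 52 = -11*(-32) + 52 = 352 + 52 = 404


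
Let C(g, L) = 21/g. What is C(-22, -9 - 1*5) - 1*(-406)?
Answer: 8911/22 ≈ 405.05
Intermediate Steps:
C(-22, -9 - 1*5) - 1*(-406) = 21/(-22) - 1*(-406) = 21*(-1/22) + 406 = -21/22 + 406 = 8911/22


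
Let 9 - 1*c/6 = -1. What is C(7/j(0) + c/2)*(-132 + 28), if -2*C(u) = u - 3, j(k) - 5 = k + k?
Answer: 7384/5 ≈ 1476.8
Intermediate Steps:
c = 60 (c = 54 - 6*(-1) = 54 + 6 = 60)
j(k) = 5 + 2*k (j(k) = 5 + (k + k) = 5 + 2*k)
C(u) = 3/2 - u/2 (C(u) = -(u - 3)/2 = -(-3 + u)/2 = 3/2 - u/2)
C(7/j(0) + c/2)*(-132 + 28) = (3/2 - (7/(5 + 2*0) + 60/2)/2)*(-132 + 28) = (3/2 - (7/(5 + 0) + 60*(½))/2)*(-104) = (3/2 - (7/5 + 30)/2)*(-104) = (3/2 - ½*157/5)*(-104) = (3/2 - 157/10)*(-104) = -71/5*(-104) = 7384/5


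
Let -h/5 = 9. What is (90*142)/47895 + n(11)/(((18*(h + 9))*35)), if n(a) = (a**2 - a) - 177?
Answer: 19537291/72417240 ≈ 0.26979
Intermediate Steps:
h = -45 (h = -5*9 = -45)
n(a) = -177 + a**2 - a
(90*142)/47895 + n(11)/(((18*(h + 9))*35)) = (90*142)/47895 + (-177 + 11**2 - 1*11)/(((18*(-45 + 9))*35)) = 12780*(1/47895) + (-177 + 121 - 11)/(((18*(-36))*35)) = 852/3193 - 67/((-648*35)) = 852/3193 - 67/(-22680) = 852/3193 - 67*(-1/22680) = 852/3193 + 67/22680 = 19537291/72417240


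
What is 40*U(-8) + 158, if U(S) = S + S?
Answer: -482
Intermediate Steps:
U(S) = 2*S
40*U(-8) + 158 = 40*(2*(-8)) + 158 = 40*(-16) + 158 = -640 + 158 = -482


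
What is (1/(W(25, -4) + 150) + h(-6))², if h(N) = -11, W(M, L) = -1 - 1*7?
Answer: 2436721/20164 ≈ 120.85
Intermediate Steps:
W(M, L) = -8 (W(M, L) = -1 - 7 = -8)
(1/(W(25, -4) + 150) + h(-6))² = (1/(-8 + 150) - 11)² = (1/142 - 11)² = (-1561/142)² = 2436721/20164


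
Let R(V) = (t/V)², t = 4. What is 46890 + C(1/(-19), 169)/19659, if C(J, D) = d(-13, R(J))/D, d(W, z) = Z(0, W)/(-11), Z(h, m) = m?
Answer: 131818902931/2811237 ≈ 46890.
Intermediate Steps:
R(V) = 16/V² (R(V) = (4/V)² = 16/V²)
d(W, z) = -W/11 (d(W, z) = W/(-11) = W*(-1/11) = -W/11)
C(J, D) = 13/(11*D) (C(J, D) = (-1/11*(-13))/D = 13/(11*D))
46890 + C(1/(-19), 169)/19659 = 46890 + ((13/11)/169)/19659 = 46890 + ((13/11)*(1/169))*(1/19659) = 46890 + (1/143)*(1/19659) = 46890 + 1/2811237 = 131818902931/2811237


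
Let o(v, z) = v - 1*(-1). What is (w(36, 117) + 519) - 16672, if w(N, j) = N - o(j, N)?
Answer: -16235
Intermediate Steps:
o(v, z) = 1 + v (o(v, z) = v + 1 = 1 + v)
w(N, j) = -1 + N - j (w(N, j) = N - (1 + j) = N + (-1 - j) = -1 + N - j)
(w(36, 117) + 519) - 16672 = ((-1 + 36 - 1*117) + 519) - 16672 = ((-1 + 36 - 117) + 519) - 16672 = (-82 + 519) - 16672 = 437 - 16672 = -16235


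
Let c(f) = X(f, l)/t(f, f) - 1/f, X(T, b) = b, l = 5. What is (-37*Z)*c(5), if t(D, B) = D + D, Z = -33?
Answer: 3663/10 ≈ 366.30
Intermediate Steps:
t(D, B) = 2*D
c(f) = 3/(2*f) (c(f) = 5/((2*f)) - 1/f = 5*(1/(2*f)) - 1/f = 5/(2*f) - 1/f = 3/(2*f))
(-37*Z)*c(5) = (-37*(-33))*((3/2)/5) = 1221*((3/2)*(1/5)) = 1221*(3/10) = 3663/10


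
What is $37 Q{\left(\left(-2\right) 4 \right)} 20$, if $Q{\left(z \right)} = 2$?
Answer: $1480$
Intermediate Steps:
$37 Q{\left(\left(-2\right) 4 \right)} 20 = 37 \cdot 2 \cdot 20 = 74 \cdot 20 = 1480$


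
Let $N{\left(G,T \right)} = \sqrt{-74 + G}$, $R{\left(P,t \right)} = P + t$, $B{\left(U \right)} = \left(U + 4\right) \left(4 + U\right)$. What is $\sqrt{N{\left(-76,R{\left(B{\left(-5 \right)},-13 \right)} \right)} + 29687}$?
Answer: $\sqrt{29687 + 5 i \sqrt{6}} \approx 172.3 + 0.0355 i$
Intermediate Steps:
$B{\left(U \right)} = \left(4 + U\right)^{2}$ ($B{\left(U \right)} = \left(4 + U\right) \left(4 + U\right) = \left(4 + U\right)^{2}$)
$\sqrt{N{\left(-76,R{\left(B{\left(-5 \right)},-13 \right)} \right)} + 29687} = \sqrt{\sqrt{-74 - 76} + 29687} = \sqrt{\sqrt{-150} + 29687} = \sqrt{5 i \sqrt{6} + 29687} = \sqrt{29687 + 5 i \sqrt{6}}$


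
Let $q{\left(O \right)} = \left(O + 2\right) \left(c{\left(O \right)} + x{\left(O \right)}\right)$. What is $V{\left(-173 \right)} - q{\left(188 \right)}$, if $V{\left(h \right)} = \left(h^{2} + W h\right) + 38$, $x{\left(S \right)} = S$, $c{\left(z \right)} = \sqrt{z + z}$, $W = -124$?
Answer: $15699 - 380 \sqrt{94} \approx 12015.0$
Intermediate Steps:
$c{\left(z \right)} = \sqrt{2} \sqrt{z}$ ($c{\left(z \right)} = \sqrt{2 z} = \sqrt{2} \sqrt{z}$)
$V{\left(h \right)} = 38 + h^{2} - 124 h$ ($V{\left(h \right)} = \left(h^{2} - 124 h\right) + 38 = 38 + h^{2} - 124 h$)
$q{\left(O \right)} = \left(2 + O\right) \left(O + \sqrt{2} \sqrt{O}\right)$ ($q{\left(O \right)} = \left(O + 2\right) \left(\sqrt{2} \sqrt{O} + O\right) = \left(2 + O\right) \left(O + \sqrt{2} \sqrt{O}\right)$)
$V{\left(-173 \right)} - q{\left(188 \right)} = \left(38 + \left(-173\right)^{2} - -21452\right) - \left(188^{2} + 2 \cdot 188 + \sqrt{2} \cdot 188^{\frac{3}{2}} + 2 \sqrt{2} \sqrt{188}\right) = \left(38 + 29929 + 21452\right) - \left(35344 + 376 + \sqrt{2} \cdot 376 \sqrt{47} + 2 \sqrt{2} \cdot 2 \sqrt{47}\right) = 51419 - \left(35344 + 376 + 376 \sqrt{94} + 4 \sqrt{94}\right) = 51419 - \left(35720 + 380 \sqrt{94}\right) = 15699 - 380 \sqrt{94}$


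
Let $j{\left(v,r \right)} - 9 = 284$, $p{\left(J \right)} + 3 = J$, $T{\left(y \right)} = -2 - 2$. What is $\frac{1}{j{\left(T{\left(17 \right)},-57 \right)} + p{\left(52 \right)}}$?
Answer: $\frac{1}{342} \approx 0.002924$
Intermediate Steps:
$T{\left(y \right)} = -4$
$p{\left(J \right)} = -3 + J$
$j{\left(v,r \right)} = 293$ ($j{\left(v,r \right)} = 9 + 284 = 293$)
$\frac{1}{j{\left(T{\left(17 \right)},-57 \right)} + p{\left(52 \right)}} = \frac{1}{293 + \left(-3 + 52\right)} = \frac{1}{293 + 49} = \frac{1}{342}$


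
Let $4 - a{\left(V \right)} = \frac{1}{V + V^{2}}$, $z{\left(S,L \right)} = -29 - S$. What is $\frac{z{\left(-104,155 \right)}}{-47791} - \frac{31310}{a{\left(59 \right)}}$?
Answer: $- \frac{5297031245325}{676672769} \approx -7828.1$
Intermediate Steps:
$a{\left(V \right)} = 4 - \frac{1}{V + V^{2}}$
$\frac{z{\left(-104,155 \right)}}{-47791} - \frac{31310}{a{\left(59 \right)}} = \frac{-29 - -104}{-47791} - \frac{31310}{\frac{1}{59} \frac{1}{1 + 59} \left(-1 + 4 \cdot 59 + 4 \cdot 59^{2}\right)} = \left(-29 + 104\right) \left(- \frac{1}{47791}\right) - \frac{31310}{\frac{1}{59} \cdot \frac{1}{60} \left(-1 + 236 + 4 \cdot 3481\right)} = 75 \left(- \frac{1}{47791}\right) - \frac{31310}{\frac{1}{59} \cdot \frac{1}{60} \left(-1 + 236 + 13924\right)} = - \frac{75}{47791} - \frac{31310}{\frac{1}{59} \cdot \frac{1}{60} \cdot 14159} = - \frac{75}{47791} - \frac{31310}{\frac{14159}{3540}} = - \frac{75}{47791} - \frac{110837400}{14159} = - \frac{5297031245325}{676672769}$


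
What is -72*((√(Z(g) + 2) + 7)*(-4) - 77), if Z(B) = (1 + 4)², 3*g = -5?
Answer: 7560 + 864*√3 ≈ 9056.5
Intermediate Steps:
g = -5/3 (g = (⅓)*(-5) = -5/3 ≈ -1.6667)
Z(B) = 25 (Z(B) = 5² = 25)
-72*((√(Z(g) + 2) + 7)*(-4) - 77) = -72*((√(25 + 2) + 7)*(-4) - 77) = -72*((√27 + 7)*(-4) - 77) = -72*((3*√3 + 7)*(-4) - 77) = -72*((7 + 3*√3)*(-4) - 77) = -72*((-28 - 12*√3) - 77) = -72*(-105 - 12*√3) = 7560 + 864*√3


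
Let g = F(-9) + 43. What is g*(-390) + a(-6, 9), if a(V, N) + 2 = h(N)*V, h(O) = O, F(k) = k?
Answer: -13316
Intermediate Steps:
g = 34 (g = -9 + 43 = 34)
a(V, N) = -2 + N*V
g*(-390) + a(-6, 9) = 34*(-390) + (-2 + 9*(-6)) = -13260 + (-2 - 54) = -13260 - 56 = -13316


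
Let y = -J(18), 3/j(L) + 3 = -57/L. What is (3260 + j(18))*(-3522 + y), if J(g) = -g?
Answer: -422589408/37 ≈ -1.1421e+7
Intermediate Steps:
j(L) = 3/(-3 - 57/L)
y = 18 (y = -(-1)*18 = -1*(-18) = 18)
(3260 + j(18))*(-3522 + y) = (3260 - 1*18/(19 + 18))*(-3522 + 18) = (3260 - 1*18/37)*(-3504) = (3260 - 1*18*1/37)*(-3504) = (3260 - 18/37)*(-3504) = (120602/37)*(-3504) = -422589408/37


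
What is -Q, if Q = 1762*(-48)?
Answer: 84576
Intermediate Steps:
Q = -84576
-Q = -1*(-84576) = 84576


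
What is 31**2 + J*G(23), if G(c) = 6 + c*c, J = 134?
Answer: 72651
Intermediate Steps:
G(c) = 6 + c**2
31**2 + J*G(23) = 31**2 + 134*(6 + 23**2) = 961 + 134*(6 + 529) = 961 + 134*535 = 961 + 71690 = 72651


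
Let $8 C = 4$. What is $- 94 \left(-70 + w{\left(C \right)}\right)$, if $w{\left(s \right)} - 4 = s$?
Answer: $6157$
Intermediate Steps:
$C = \frac{1}{2}$ ($C = \frac{1}{8} \cdot 4 = \frac{1}{2} \approx 0.5$)
$w{\left(s \right)} = 4 + s$
$- 94 \left(-70 + w{\left(C \right)}\right) = - 94 \left(-70 + \left(4 + \frac{1}{2}\right)\right) = - 94 \left(-70 + \frac{9}{2}\right) = \left(-94\right) \left(- \frac{131}{2}\right) = 6157$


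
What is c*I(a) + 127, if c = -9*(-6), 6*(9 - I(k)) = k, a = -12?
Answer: 721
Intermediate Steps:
I(k) = 9 - k/6
c = 54
c*I(a) + 127 = 54*(9 - ⅙*(-12)) + 127 = 54*(9 + 2) + 127 = 54*11 + 127 = 594 + 127 = 721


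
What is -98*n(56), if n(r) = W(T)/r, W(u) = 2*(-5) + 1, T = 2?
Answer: 63/4 ≈ 15.750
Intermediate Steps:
W(u) = -9 (W(u) = -10 + 1 = -9)
n(r) = -9/r
-98*n(56) = -(-882)/56 = -98*(-9/56) = 63/4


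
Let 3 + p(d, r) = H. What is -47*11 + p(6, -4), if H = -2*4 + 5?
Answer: -523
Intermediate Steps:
H = -3 (H = -8 + 5 = -3)
p(d, r) = -6 (p(d, r) = -3 - 3 = -6)
-47*11 + p(6, -4) = -47*11 - 6 = -517 - 6 = -523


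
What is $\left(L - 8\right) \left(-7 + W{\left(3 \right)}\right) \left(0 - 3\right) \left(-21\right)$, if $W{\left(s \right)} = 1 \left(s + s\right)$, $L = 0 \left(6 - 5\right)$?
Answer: $504$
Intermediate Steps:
$L = 0$ ($L = 0 \cdot 1 = 0$)
$W{\left(s \right)} = 2 s$ ($W{\left(s \right)} = 1 \cdot 2 s = 2 s$)
$\left(L - 8\right) \left(-7 + W{\left(3 \right)}\right) \left(0 - 3\right) \left(-21\right) = \left(0 - 8\right) \left(-7 + 2 \cdot 3\right) \left(0 - 3\right) \left(-21\right) = - 8 \left(-7 + 6\right) \left(-3\right) \left(-21\right) = - 8 \left(\left(-1\right) \left(-3\right)\right) \left(-21\right) = \left(-8\right) 3 \left(-21\right) = \left(-24\right) \left(-21\right) = 504$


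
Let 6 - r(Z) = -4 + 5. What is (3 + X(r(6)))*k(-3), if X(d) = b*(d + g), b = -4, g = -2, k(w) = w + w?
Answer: 54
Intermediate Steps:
k(w) = 2*w
r(Z) = 5 (r(Z) = 6 - (-4 + 5) = 6 - 1*1 = 6 - 1 = 5)
X(d) = 8 - 4*d (X(d) = -4*(d - 2) = -4*(-2 + d) = 8 - 4*d)
(3 + X(r(6)))*k(-3) = (3 + (8 - 4*5))*(2*(-3)) = (3 + (8 - 20))*(-6) = (3 - 12)*(-6) = -9*(-6) = 54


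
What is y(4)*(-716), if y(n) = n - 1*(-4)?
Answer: -5728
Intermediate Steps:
y(n) = 4 + n (y(n) = n + 4 = 4 + n)
y(4)*(-716) = (4 + 4)*(-716) = 8*(-716) = -5728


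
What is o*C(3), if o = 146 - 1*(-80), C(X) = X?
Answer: 678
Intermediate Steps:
o = 226 (o = 146 + 80 = 226)
o*C(3) = 226*3 = 678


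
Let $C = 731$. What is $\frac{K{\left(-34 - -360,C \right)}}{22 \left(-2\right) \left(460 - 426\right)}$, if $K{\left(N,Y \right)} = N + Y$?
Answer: $- \frac{1057}{1496} \approx -0.70655$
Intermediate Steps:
$\frac{K{\left(-34 - -360,C \right)}}{22 \left(-2\right) \left(460 - 426\right)} = \frac{\left(-34 - -360\right) + 731}{22 \left(-2\right) \left(460 - 426\right)} = \frac{\left(-34 + 360\right) + 731}{\left(-44\right) 34} = \frac{326 + 731}{-1496} = 1057 \left(- \frac{1}{1496}\right) = - \frac{1057}{1496}$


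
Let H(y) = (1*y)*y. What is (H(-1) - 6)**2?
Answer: 25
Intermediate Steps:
H(y) = y**2 (H(y) = y*y = y**2)
(H(-1) - 6)**2 = ((-1)**2 - 6)**2 = (1 - 6)**2 = (-5)**2 = 25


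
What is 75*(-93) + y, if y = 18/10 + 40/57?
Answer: -1987162/285 ≈ -6972.5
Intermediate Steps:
y = 713/285 (y = 18*(⅒) + 40*(1/57) = 9/5 + 40/57 = 713/285 ≈ 2.5018)
75*(-93) + y = 75*(-93) + 713/285 = -6975 + 713/285 = -1987162/285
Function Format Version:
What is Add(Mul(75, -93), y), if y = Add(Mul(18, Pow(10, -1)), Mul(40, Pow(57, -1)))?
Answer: Rational(-1987162, 285) ≈ -6972.5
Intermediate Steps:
y = Rational(713, 285) (y = Add(Mul(18, Rational(1, 10)), Mul(40, Rational(1, 57))) = Add(Rational(9, 5), Rational(40, 57)) = Rational(713, 285) ≈ 2.5018)
Add(Mul(75, -93), y) = Add(Mul(75, -93), Rational(713, 285)) = Add(-6975, Rational(713, 285)) = Rational(-1987162, 285)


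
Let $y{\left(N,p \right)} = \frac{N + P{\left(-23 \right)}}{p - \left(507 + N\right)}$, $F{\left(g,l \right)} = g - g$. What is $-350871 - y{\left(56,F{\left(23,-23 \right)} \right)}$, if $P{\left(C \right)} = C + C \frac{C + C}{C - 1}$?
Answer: $- \frac{2370484609}{6756} \approx -3.5087 \cdot 10^{5}$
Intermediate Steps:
$F{\left(g,l \right)} = 0$
$P{\left(C \right)} = C + \frac{2 C^{2}}{-1 + C}$ ($P{\left(C \right)} = C + C \frac{2 C}{-1 + C} = C + \frac{2 C^{2}}{-1 + C}$)
$y{\left(N,p \right)} = \frac{- \frac{805}{12} + N}{-507 + p - N}$ ($y{\left(N,p \right)} = \frac{N - \frac{23 \left(-1 + 3 \left(-23\right)\right)}{-1 - 23}}{p - \left(507 + N\right)} = \frac{N - \frac{23 \left(-1 - 69\right)}{-24}}{-507 + p - N} = \frac{N - \left(- \frac{23}{24}\right) \left(-70\right)}{-507 + p - N} = \frac{N - \frac{805}{12}}{-507 + p - N} = \frac{- \frac{805}{12} + N}{-507 + p - N}$)
$-350871 - y{\left(56,F{\left(23,-23 \right)} \right)} = -350871 - \frac{\frac{805}{12} - 56}{507 + 56 - 0} = -350871 - \frac{\frac{805}{12} - 56}{507 + 56 + 0} = -350871 - \frac{1}{563} \cdot \frac{133}{12} = -350871 - \frac{133}{6756} = - \frac{2370484609}{6756}$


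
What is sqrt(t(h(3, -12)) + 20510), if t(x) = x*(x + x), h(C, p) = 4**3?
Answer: sqrt(28702) ≈ 169.42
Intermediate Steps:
h(C, p) = 64
t(x) = 2*x**2 (t(x) = x*(2*x) = 2*x**2)
sqrt(t(h(3, -12)) + 20510) = sqrt(2*64**2 + 20510) = sqrt(2*4096 + 20510) = sqrt(8192 + 20510) = sqrt(28702)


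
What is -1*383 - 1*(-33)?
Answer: -350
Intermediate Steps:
-1*383 - 1*(-33) = -383 + 33 = -350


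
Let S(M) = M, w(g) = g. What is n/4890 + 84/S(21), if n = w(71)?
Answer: 19631/4890 ≈ 4.0145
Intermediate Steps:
n = 71
n/4890 + 84/S(21) = 71/4890 + 84/21 = 71*(1/4890) + 84*(1/21) = 71/4890 + 4 = 19631/4890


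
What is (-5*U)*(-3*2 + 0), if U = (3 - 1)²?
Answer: 120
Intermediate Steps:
U = 4 (U = 2² = 4)
(-5*U)*(-3*2 + 0) = (-5*4)*(-3*2 + 0) = -20*(-6 + 0) = -20*(-6) = 120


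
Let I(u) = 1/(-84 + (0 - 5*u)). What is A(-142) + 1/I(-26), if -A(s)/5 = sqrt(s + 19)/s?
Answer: 46 + 5*I*sqrt(123)/142 ≈ 46.0 + 0.39051*I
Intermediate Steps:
I(u) = 1/(-84 - 5*u)
A(s) = -5*sqrt(19 + s)/s (A(s) = -5*sqrt(s + 19)/s = -5*sqrt(19 + s)/s)
A(-142) + 1/I(-26) = -5*sqrt(19 - 142)/(-142) + 1/(-1/(84 + 5*(-26))) = -5*(-1/142)*sqrt(-123) + 1/(-1/(84 - 130)) = -5*(-1/142)*I*sqrt(123) + 1/(-1/(-46)) = 5*I*sqrt(123)/142 + 1/(-1*(-1/46)) = 5*I*sqrt(123)/142 + 1/(1/46) = 5*I*sqrt(123)/142 + 46 = 46 + 5*I*sqrt(123)/142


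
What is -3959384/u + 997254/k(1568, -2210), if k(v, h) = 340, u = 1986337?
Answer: 58221656707/19863370 ≈ 2931.1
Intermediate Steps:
-3959384/u + 997254/k(1568, -2210) = -3959384/1986337 + 997254/340 = -3959384*1/1986337 + 997254*(1/340) = -3959384/1986337 + 29331/10 = 58221656707/19863370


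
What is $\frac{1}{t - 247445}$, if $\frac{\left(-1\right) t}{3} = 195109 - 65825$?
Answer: $- \frac{1}{635297} \approx -1.5741 \cdot 10^{-6}$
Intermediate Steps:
$t = -387852$ ($t = - 3 \left(195109 - 65825\right) = \left(-3\right) 129284 = -387852$)
$\frac{1}{t - 247445} = \frac{1}{-387852 - 247445} = \frac{1}{-635297} = - \frac{1}{635297}$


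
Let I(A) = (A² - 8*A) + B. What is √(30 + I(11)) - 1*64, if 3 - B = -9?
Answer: -64 + 5*√3 ≈ -55.340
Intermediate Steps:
B = 12 (B = 3 - 1*(-9) = 3 + 9 = 12)
I(A) = 12 + A² - 8*A (I(A) = (A² - 8*A) + 12 = 12 + A² - 8*A)
√(30 + I(11)) - 1*64 = √(30 + (12 + 11² - 8*11)) - 1*64 = √(30 + (12 + 121 - 88)) - 64 = √(30 + 45) - 64 = √75 - 64 = 5*√3 - 64 = -64 + 5*√3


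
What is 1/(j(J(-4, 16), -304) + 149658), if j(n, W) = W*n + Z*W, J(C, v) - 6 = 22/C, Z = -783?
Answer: 1/387538 ≈ 2.5804e-6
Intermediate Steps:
J(C, v) = 6 + 22/C
j(n, W) = -783*W + W*n (j(n, W) = W*n - 783*W = -783*W + W*n)
1/(j(J(-4, 16), -304) + 149658) = 1/(-304*(-783 + (6 + 22/(-4))) + 149658) = 1/(-304*(-783 + (6 + 22*(-¼))) + 149658) = 1/(-304*(-783 + (6 - 11/2)) + 149658) = 1/(-304*(-783 + ½) + 149658) = 1/(-304*(-1565/2) + 149658) = 1/(237880 + 149658) = 1/387538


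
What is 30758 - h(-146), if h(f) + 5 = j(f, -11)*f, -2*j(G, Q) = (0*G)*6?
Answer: 30763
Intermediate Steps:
j(G, Q) = 0 (j(G, Q) = -0*G*6/2 = -0*6 = -½*0 = 0)
h(f) = -5 (h(f) = -5 + 0*f = -5 + 0 = -5)
30758 - h(-146) = 30758 - 1*(-5) = 30758 + 5 = 30763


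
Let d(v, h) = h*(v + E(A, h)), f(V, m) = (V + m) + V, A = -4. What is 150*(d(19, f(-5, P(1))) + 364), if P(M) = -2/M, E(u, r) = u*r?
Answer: -66000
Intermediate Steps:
E(u, r) = r*u
f(V, m) = m + 2*V
d(v, h) = h*(v - 4*h) (d(v, h) = h*(v + h*(-4)) = h*(v - 4*h))
150*(d(19, f(-5, P(1))) + 364) = 150*((-2/1 + 2*(-5))*(19 - 4*(-2/1 + 2*(-5))) + 364) = 150*((-2*1 - 10)*(19 - 4*(-2*1 - 10)) + 364) = 150*((-2 - 10)*(19 - 4*(-2 - 10)) + 364) = 150*(-12*(19 - 4*(-12)) + 364) = 150*(-12*(19 + 48) + 364) = 150*(-12*67 + 364) = 150*(-804 + 364) = 150*(-440) = -66000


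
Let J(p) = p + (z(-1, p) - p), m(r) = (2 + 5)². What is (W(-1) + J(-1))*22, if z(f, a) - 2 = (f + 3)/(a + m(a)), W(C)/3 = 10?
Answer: 8459/12 ≈ 704.92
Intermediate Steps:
m(r) = 49 (m(r) = 7² = 49)
W(C) = 30 (W(C) = 3*10 = 30)
z(f, a) = 2 + (3 + f)/(49 + a) (z(f, a) = 2 + (f + 3)/(a + 49) = 2 + (3 + f)/(49 + a))
J(p) = (100 + 2*p)/(49 + p) (J(p) = p + ((101 - 1 + 2*p)/(49 + p) - p) = p + ((100 + 2*p)/(49 + p) - p) = p + (-p + (100 + 2*p)/(49 + p)) = (100 + 2*p)/(49 + p))
(W(-1) + J(-1))*22 = (30 + 2*(50 - 1)/(49 - 1))*22 = (30 + 2*49/48)*22 = (30 + 2*(1/48)*49)*22 = (30 + 49/24)*22 = (769/24)*22 = 8459/12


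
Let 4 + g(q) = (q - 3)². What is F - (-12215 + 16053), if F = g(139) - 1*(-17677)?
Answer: 32331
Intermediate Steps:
g(q) = -4 + (-3 + q)² (g(q) = -4 + (q - 3)² = -4 + (-3 + q)²)
F = 36169 (F = (-4 + (-3 + 139)²) - 1*(-17677) = (-4 + 136²) + 17677 = (-4 + 18496) + 17677 = 18492 + 17677 = 36169)
F - (-12215 + 16053) = 36169 - (-12215 + 16053) = 36169 - 1*3838 = 36169 - 3838 = 32331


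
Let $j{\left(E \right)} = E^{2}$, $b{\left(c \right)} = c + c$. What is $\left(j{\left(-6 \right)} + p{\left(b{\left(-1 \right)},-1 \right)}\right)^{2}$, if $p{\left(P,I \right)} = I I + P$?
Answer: $1225$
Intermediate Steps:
$b{\left(c \right)} = 2 c$
$p{\left(P,I \right)} = P + I^{2}$ ($p{\left(P,I \right)} = I^{2} + P = P + I^{2}$)
$\left(j{\left(-6 \right)} + p{\left(b{\left(-1 \right)},-1 \right)}\right)^{2} = \left(\left(-6\right)^{2} + \left(2 \left(-1\right) + \left(-1\right)^{2}\right)\right)^{2} = \left(36 + \left(-2 + 1\right)\right)^{2} = \left(36 - 1\right)^{2} = 35^{2} = 1225$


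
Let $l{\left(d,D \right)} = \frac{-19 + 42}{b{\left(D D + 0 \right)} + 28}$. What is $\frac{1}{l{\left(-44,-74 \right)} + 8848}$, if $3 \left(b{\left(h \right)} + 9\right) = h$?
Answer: $\frac{5533}{48956053} \approx 0.00011302$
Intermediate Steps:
$b{\left(h \right)} = -9 + \frac{h}{3}$
$l{\left(d,D \right)} = \frac{23}{19 + \frac{D^{2}}{3}}$ ($l{\left(d,D \right)} = \frac{-19 + 42}{\left(-9 + \frac{D D + 0}{3}\right) + 28} = \frac{23}{\left(-9 + \frac{D^{2} + 0}{3}\right) + 28} = \frac{23}{\left(-9 + \frac{D^{2}}{3}\right) + 28} = \frac{23}{19 + \frac{D^{2}}{3}}$)
$\frac{1}{l{\left(-44,-74 \right)} + 8848} = \frac{1}{\frac{69}{57 + \left(-74\right)^{2}} + 8848} = \frac{1}{\frac{69}{57 + 5476} + 8848} = \frac{1}{\frac{69}{5533} + 8848} = \frac{1}{\frac{48956053}{5533}} = \frac{5533}{48956053}$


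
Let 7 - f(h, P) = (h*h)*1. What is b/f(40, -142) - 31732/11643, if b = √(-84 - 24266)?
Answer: -31732/11643 - 5*I*√974/1593 ≈ -2.7254 - 0.097957*I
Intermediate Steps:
f(h, P) = 7 - h² (f(h, P) = 7 - h*h = 7 - h²)
b = 5*I*√974 (b = √(-24350) = 5*I*√974 ≈ 156.04*I)
b/f(40, -142) - 31732/11643 = (5*I*√974)/(7 - 1*40²) - 31732/11643 = (5*I*√974)/(7 - 1*1600) - 31732*1/11643 = (5*I*√974)/(7 - 1600) - 31732/11643 = (5*I*√974)/(-1593) - 31732/11643 = (5*I*√974)*(-1/1593) - 31732/11643 = -5*I*√974/1593 - 31732/11643 = -31732/11643 - 5*I*√974/1593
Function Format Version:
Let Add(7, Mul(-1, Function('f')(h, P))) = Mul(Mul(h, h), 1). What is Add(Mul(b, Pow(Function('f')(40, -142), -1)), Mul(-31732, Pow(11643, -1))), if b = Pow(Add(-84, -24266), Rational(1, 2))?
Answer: Add(Rational(-31732, 11643), Mul(Rational(-5, 1593), I, Pow(974, Rational(1, 2)))) ≈ Add(-2.7254, Mul(-0.097957, I))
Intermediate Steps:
Function('f')(h, P) = Add(7, Mul(-1, Pow(h, 2))) (Function('f')(h, P) = Add(7, Mul(-1, Mul(Mul(h, h), 1))) = Add(7, Mul(-1, Mul(Pow(h, 2), 1))) = Add(7, Mul(-1, Pow(h, 2))))
b = Mul(5, I, Pow(974, Rational(1, 2))) (b = Pow(-24350, Rational(1, 2)) = Mul(5, I, Pow(974, Rational(1, 2))) ≈ Mul(156.04, I))
Add(Mul(b, Pow(Function('f')(40, -142), -1)), Mul(-31732, Pow(11643, -1))) = Add(Mul(Mul(5, I, Pow(974, Rational(1, 2))), Pow(Add(7, Mul(-1, Pow(40, 2))), -1)), Mul(-31732, Pow(11643, -1))) = Add(Mul(Mul(5, I, Pow(974, Rational(1, 2))), Pow(Add(7, Mul(-1, 1600)), -1)), Mul(-31732, Rational(1, 11643))) = Add(Mul(Mul(5, I, Pow(974, Rational(1, 2))), Pow(Add(7, -1600), -1)), Rational(-31732, 11643)) = Add(Mul(Mul(5, I, Pow(974, Rational(1, 2))), Pow(-1593, -1)), Rational(-31732, 11643)) = Add(Mul(Mul(5, I, Pow(974, Rational(1, 2))), Rational(-1, 1593)), Rational(-31732, 11643)) = Add(Mul(Rational(-5, 1593), I, Pow(974, Rational(1, 2))), Rational(-31732, 11643)) = Add(Rational(-31732, 11643), Mul(Rational(-5, 1593), I, Pow(974, Rational(1, 2))))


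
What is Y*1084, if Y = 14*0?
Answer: 0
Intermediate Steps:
Y = 0
Y*1084 = 0*1084 = 0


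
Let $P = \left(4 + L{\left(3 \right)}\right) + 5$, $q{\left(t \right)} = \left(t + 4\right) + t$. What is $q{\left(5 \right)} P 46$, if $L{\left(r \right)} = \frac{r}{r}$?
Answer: $6440$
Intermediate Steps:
$q{\left(t \right)} = 4 + 2 t$ ($q{\left(t \right)} = \left(4 + t\right) + t = 4 + 2 t$)
$L{\left(r \right)} = 1$
$P = 10$ ($P = \left(4 + 1\right) + 5 = 5 + 5 = 10$)
$q{\left(5 \right)} P 46 = \left(4 + 2 \cdot 5\right) 10 \cdot 46 = \left(4 + 10\right) 10 \cdot 46 = 14 \cdot 10 \cdot 46 = 140 \cdot 46 = 6440$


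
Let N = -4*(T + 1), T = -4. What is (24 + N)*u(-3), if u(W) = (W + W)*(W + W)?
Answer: 1296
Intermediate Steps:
u(W) = 4*W**2 (u(W) = (2*W)*(2*W) = 4*W**2)
N = 12 (N = -4*(-4 + 1) = -4*(-3) = 12)
(24 + N)*u(-3) = (24 + 12)*(4*(-3)**2) = 36*(4*9) = 36*36 = 1296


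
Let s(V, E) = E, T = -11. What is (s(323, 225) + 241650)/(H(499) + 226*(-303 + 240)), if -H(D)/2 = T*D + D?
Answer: -241875/4258 ≈ -56.805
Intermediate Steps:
H(D) = 20*D (H(D) = -2*(-11*D + D) = -(-20)*D = 20*D)
(s(323, 225) + 241650)/(H(499) + 226*(-303 + 240)) = (225 + 241650)/(20*499 + 226*(-303 + 240)) = 241875/(9980 + 226*(-63)) = 241875/(9980 - 14238) = 241875/(-4258) = 241875*(-1/4258) = -241875/4258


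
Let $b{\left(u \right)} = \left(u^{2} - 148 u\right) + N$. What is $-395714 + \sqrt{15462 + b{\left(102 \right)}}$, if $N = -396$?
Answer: $-395714 + \sqrt{10374} \approx -3.9561 \cdot 10^{5}$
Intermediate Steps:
$b{\left(u \right)} = -396 + u^{2} - 148 u$ ($b{\left(u \right)} = \left(u^{2} - 148 u\right) - 396 = -396 + u^{2} - 148 u$)
$-395714 + \sqrt{15462 + b{\left(102 \right)}} = -395714 + \sqrt{15462 - \left(15492 - 10404\right)} = -395714 + \sqrt{15462 - 5088} = -395714 + \sqrt{10374}$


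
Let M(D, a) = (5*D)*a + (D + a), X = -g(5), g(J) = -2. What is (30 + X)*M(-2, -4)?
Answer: 1088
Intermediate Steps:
X = 2 (X = -1*(-2) = 2)
M(D, a) = D + a + 5*D*a (M(D, a) = 5*D*a + (D + a) = D + a + 5*D*a)
(30 + X)*M(-2, -4) = (30 + 2)*(-2 - 4 + 5*(-2)*(-4)) = 32*(-2 - 4 + 40) = 32*34 = 1088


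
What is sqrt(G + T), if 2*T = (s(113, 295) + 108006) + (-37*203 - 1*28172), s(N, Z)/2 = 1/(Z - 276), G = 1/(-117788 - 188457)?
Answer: 3*sqrt(544138890057246030)/11637310 ≈ 190.16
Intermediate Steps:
G = -1/306245 (G = 1/(-306245) = -1/306245 ≈ -3.2654e-6)
s(N, Z) = 2/(-276 + Z) (s(N, Z) = 2/(Z - 276) = 2/(-276 + Z))
T = 1374139/38 (T = ((2/(-276 + 295) + 108006) + (-37*203 - 1*28172))/2 = ((2/19 + 108006) + (-7511 - 28172))/2 = ((2*(1/19) + 108006) - 35683)/2 = ((2/19 + 108006) - 35683)/2 = (2052116/19 - 35683)/2 = (1/2)*(1374139/19) = 1374139/38 ≈ 36162.)
sqrt(G + T) = sqrt(-1/306245 + 1374139/38) = sqrt(420823198017/11637310) = 3*sqrt(544138890057246030)/11637310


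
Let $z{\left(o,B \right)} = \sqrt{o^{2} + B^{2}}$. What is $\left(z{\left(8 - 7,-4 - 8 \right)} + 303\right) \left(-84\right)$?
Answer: $-25452 - 84 \sqrt{145} \approx -26464.0$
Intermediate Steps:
$z{\left(o,B \right)} = \sqrt{B^{2} + o^{2}}$
$\left(z{\left(8 - 7,-4 - 8 \right)} + 303\right) \left(-84\right) = \left(\sqrt{\left(-4 - 8\right)^{2} + \left(8 - 7\right)^{2}} + 303\right) \left(-84\right) = \left(\sqrt{\left(-12\right)^{2} + 1^{2}} + 303\right) \left(-84\right) = \left(\sqrt{144 + 1} + 303\right) \left(-84\right) = \left(\sqrt{145} + 303\right) \left(-84\right) = \left(303 + \sqrt{145}\right) \left(-84\right) = -25452 - 84 \sqrt{145}$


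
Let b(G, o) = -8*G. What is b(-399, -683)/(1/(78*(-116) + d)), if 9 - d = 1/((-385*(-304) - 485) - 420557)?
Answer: -1461869008964/50667 ≈ -2.8852e+7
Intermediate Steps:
d = 2736019/304002 (d = 9 - 1/((-385*(-304) - 485) - 420557) = 9 - 1/((117040 - 485) - 420557) = 9 - 1/(116555 - 420557) = 9 - 1/(-304002) = 9 - 1*(-1/304002) = 9 + 1/304002 = 2736019/304002 ≈ 9.0000)
b(-399, -683)/(1/(78*(-116) + d)) = (-8*(-399))/(1/(78*(-116) + 2736019/304002)) = 3192/(1/(-9048 + 2736019/304002)) = 3192/(1/(-2747874077/304002)) = 3192/(-304002/2747874077) = 3192*(-2747874077/304002) = -1461869008964/50667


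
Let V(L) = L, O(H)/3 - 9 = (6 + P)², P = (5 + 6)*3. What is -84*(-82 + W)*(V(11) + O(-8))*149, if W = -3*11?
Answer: 6622403340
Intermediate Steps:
W = -33
P = 33 (P = 11*3 = 33)
O(H) = 4590 (O(H) = 27 + 3*(6 + 33)² = 27 + 3*39² = 27 + 3*1521 = 27 + 4563 = 4590)
-84*(-82 + W)*(V(11) + O(-8))*149 = -84*(-82 - 33)*(11 + 4590)*149 = -(-9660)*4601*149 = -84*(-529115)*149 = 44445660*149 = 6622403340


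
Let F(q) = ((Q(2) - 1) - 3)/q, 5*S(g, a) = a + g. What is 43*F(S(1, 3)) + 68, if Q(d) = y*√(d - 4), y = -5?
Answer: -147 - 1075*I*√2/4 ≈ -147.0 - 380.07*I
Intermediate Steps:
Q(d) = -5*√(-4 + d) (Q(d) = -5*√(d - 4) = -5*√(-4 + d))
S(g, a) = a/5 + g/5 (S(g, a) = (a + g)/5 = a/5 + g/5)
F(q) = (-4 - 5*I*√2)/q (F(q) = ((-5*√(-4 + 2) - 1) - 3)/q = ((-5*I*√2 - 1) - 3)/q = ((-1 - 5*I*√2) - 3)/q = (-4 - 5*I*√2)/q)
43*F(S(1, 3)) + 68 = 43*((-4 - 5*I*√2)/((⅕)*3 + (⅕)*1)) + 68 = 43*((-4 - 5*I*√2)/(⅗ + ⅕)) + 68 = 43*((-4 - 5*I*√2)/(⅘)) + 68 = 43*(5*(-4 - 5*I*√2)/4) + 68 = 43*(-5 - 25*I*√2/4) + 68 = (-215 - 1075*I*√2/4) + 68 = -147 - 1075*I*√2/4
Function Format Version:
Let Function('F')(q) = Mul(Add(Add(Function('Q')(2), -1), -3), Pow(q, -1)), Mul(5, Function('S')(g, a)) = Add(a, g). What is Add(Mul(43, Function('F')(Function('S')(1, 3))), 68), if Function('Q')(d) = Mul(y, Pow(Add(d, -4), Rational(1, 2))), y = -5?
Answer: Add(-147, Mul(Rational(-1075, 4), I, Pow(2, Rational(1, 2)))) ≈ Add(-147.00, Mul(-380.07, I))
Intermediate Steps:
Function('Q')(d) = Mul(-5, Pow(Add(-4, d), Rational(1, 2))) (Function('Q')(d) = Mul(-5, Pow(Add(d, -4), Rational(1, 2))) = Mul(-5, Pow(Add(-4, d), Rational(1, 2))))
Function('S')(g, a) = Add(Mul(Rational(1, 5), a), Mul(Rational(1, 5), g)) (Function('S')(g, a) = Mul(Rational(1, 5), Add(a, g)) = Add(Mul(Rational(1, 5), a), Mul(Rational(1, 5), g)))
Function('F')(q) = Mul(Pow(q, -1), Add(-4, Mul(-5, I, Pow(2, Rational(1, 2))))) (Function('F')(q) = Mul(Add(Add(Mul(-5, Pow(Add(-4, 2), Rational(1, 2))), -1), -3), Pow(q, -1)) = Mul(Add(Add(Mul(-5, Pow(-2, Rational(1, 2))), -1), -3), Pow(q, -1)) = Mul(Add(Add(Mul(-5, Mul(I, Pow(2, Rational(1, 2)))), -1), -3), Pow(q, -1)) = Mul(Add(Add(Mul(-5, I, Pow(2, Rational(1, 2))), -1), -3), Pow(q, -1)) = Mul(Add(Add(-1, Mul(-5, I, Pow(2, Rational(1, 2)))), -3), Pow(q, -1)) = Mul(Add(-4, Mul(-5, I, Pow(2, Rational(1, 2)))), Pow(q, -1)) = Mul(Pow(q, -1), Add(-4, Mul(-5, I, Pow(2, Rational(1, 2))))))
Add(Mul(43, Function('F')(Function('S')(1, 3))), 68) = Add(Mul(43, Mul(Pow(Add(Mul(Rational(1, 5), 3), Mul(Rational(1, 5), 1)), -1), Add(-4, Mul(-5, I, Pow(2, Rational(1, 2)))))), 68) = Add(Mul(43, Mul(Pow(Add(Rational(3, 5), Rational(1, 5)), -1), Add(-4, Mul(-5, I, Pow(2, Rational(1, 2)))))), 68) = Add(Mul(43, Mul(Pow(Rational(4, 5), -1), Add(-4, Mul(-5, I, Pow(2, Rational(1, 2)))))), 68) = Add(Mul(43, Mul(Rational(5, 4), Add(-4, Mul(-5, I, Pow(2, Rational(1, 2)))))), 68) = Add(Mul(43, Add(-5, Mul(Rational(-25, 4), I, Pow(2, Rational(1, 2))))), 68) = Add(Add(-215, Mul(Rational(-1075, 4), I, Pow(2, Rational(1, 2)))), 68) = Add(-147, Mul(Rational(-1075, 4), I, Pow(2, Rational(1, 2))))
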